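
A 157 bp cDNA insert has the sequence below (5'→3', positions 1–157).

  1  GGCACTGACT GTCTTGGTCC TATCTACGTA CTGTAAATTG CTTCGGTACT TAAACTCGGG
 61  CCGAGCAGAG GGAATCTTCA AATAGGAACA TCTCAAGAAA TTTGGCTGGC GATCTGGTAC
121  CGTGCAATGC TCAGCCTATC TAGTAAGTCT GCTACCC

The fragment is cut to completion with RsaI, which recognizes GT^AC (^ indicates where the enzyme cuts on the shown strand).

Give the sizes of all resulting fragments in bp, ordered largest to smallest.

71, 39, 29, 18 bp

RsaI sites (GTAC) start at positions 28, 46, 117.
RsaI cuts after base 2 of each site, so after positions 29, 47, 118.
Linear molecule, 3 cuts → 4 fragments:
  1–29 → 29 bp
  30–47 → 18 bp
  48–118 → 71 bp
  119–157 → 39 bp
Sorted largest to smallest: 71, 39, 29, 18 bp.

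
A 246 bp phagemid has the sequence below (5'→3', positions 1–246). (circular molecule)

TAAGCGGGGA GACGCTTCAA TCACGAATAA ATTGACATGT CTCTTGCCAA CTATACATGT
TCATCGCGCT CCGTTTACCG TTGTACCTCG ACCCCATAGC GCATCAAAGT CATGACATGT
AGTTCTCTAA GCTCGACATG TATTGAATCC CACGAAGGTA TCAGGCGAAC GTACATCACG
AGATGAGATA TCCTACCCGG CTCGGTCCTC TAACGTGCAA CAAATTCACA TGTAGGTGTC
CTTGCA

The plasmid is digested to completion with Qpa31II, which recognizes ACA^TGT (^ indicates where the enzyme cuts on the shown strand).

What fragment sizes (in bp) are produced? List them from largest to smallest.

Qpa31II sites (ACATGT) start at positions 35, 55, 115, 136, 228.
Qpa31II cuts after base 3 of each site, so after positions 37, 57, 117, 138, 230.
Circular molecule, 5 cuts → 5 fragments:
  38–57 → 20 bp
  58–117 → 60 bp
  118–138 → 21 bp
  139–230 → 92 bp
  231–246 then 1–37 → 16 + 37 = 53 bp
Sorted largest to smallest: 92, 60, 53, 21, 20 bp.

92, 60, 53, 21, 20 bp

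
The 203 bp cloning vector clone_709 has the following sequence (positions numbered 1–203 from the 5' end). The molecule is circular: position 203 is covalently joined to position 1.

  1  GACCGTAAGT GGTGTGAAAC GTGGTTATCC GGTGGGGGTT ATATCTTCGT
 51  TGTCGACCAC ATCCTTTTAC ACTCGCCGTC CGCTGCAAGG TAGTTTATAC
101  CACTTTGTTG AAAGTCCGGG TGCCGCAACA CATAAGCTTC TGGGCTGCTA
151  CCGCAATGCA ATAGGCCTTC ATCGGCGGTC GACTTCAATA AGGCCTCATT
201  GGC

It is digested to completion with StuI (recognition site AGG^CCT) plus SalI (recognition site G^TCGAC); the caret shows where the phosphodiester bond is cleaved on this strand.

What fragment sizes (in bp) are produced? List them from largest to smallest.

113, 62, 15, 13 bp

StuI sites (AGGCCT) start at positions 163, 191.
StuI cuts after base 3 of each site, so after positions 165, 193.
SalI sites (GTCGAC) start at positions 52, 178.
SalI cuts after the first base of each site, so after positions 52, 178.
Combined cut positions: 52, 165, 178, 193.
Circular molecule, 4 cuts → 4 fragments:
  53–165 → 113 bp
  166–178 → 13 bp
  179–193 → 15 bp
  194–203 then 1–52 → 10 + 52 = 62 bp
Sorted largest to smallest: 113, 62, 15, 13 bp.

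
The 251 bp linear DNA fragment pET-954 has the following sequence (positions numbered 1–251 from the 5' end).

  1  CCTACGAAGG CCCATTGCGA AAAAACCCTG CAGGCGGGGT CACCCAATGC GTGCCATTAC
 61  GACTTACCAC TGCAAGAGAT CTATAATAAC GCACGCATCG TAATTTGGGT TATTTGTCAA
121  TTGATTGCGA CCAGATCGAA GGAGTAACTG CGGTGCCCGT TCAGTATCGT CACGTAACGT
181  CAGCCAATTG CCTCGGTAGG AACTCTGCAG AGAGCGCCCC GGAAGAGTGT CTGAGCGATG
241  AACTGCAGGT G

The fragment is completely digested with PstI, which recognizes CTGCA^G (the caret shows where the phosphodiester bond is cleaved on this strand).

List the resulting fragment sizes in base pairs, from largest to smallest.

PstI sites (CTGCAG) start at positions 28, 205, 243.
PstI cuts after base 5 of each site (before the last base), so after positions 32, 209, 247.
Linear molecule, 3 cuts → 4 fragments:
  1–32 → 32 bp
  33–209 → 177 bp
  210–247 → 38 bp
  248–251 → 4 bp
Sorted largest to smallest: 177, 38, 32, 4 bp.

177, 38, 32, 4 bp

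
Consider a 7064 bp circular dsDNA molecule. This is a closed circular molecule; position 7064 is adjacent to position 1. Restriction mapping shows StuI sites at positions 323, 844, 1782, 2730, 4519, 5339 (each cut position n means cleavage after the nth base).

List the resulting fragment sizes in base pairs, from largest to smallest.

Circular molecule, 6 cuts → 6 fragments:
  844 − 323 = 521 bp
  1782 − 844 = 938 bp
  2730 − 1782 = 948 bp
  4519 − 2730 = 1789 bp
  5339 − 4519 = 820 bp
  wrap: 7064 − 5339 + 323 = 2048 bp
Sorted largest to smallest: 2048, 1789, 948, 938, 820, 521 bp.

2048, 1789, 948, 938, 820, 521 bp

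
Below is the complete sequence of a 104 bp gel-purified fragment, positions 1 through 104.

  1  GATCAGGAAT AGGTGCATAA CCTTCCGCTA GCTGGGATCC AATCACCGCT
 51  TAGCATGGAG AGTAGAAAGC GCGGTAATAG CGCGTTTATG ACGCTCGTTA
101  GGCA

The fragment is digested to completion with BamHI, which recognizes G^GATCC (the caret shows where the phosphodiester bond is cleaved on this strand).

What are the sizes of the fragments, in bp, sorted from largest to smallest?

69, 35 bp

The BamHI site (GGATCC) starts at position 35.
BamHI cuts after the first base of each site, so after position 35.
Linear molecule, 1 cut → 2 fragments:
  1–35 → 35 bp
  36–104 → 69 bp
Sorted largest to smallest: 69, 35 bp.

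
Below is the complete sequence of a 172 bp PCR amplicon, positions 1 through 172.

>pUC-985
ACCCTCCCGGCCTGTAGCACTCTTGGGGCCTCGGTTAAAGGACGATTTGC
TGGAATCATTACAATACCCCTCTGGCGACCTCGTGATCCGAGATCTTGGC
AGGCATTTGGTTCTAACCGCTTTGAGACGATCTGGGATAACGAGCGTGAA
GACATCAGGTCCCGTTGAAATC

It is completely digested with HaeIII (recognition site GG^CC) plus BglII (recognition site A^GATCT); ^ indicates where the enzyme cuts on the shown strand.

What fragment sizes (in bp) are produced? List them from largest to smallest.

81, 63, 18, 10 bp

HaeIII sites (GGCC) start at positions 9, 27.
HaeIII cuts after base 2 of each site, so after positions 10, 28.
The BglII site (AGATCT) starts at position 91.
BglII cuts after the first base of each site, so after position 91.
Combined cut positions: 10, 28, 91.
Linear molecule, 3 cuts → 4 fragments:
  1–10 → 10 bp
  11–28 → 18 bp
  29–91 → 63 bp
  92–172 → 81 bp
Sorted largest to smallest: 81, 63, 18, 10 bp.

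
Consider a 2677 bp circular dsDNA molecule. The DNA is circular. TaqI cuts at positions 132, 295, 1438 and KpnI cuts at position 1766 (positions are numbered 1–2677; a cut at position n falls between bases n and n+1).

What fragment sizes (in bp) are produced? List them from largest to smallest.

Combined cut positions (sorted): 132, 295, 1438, 1766.
Circular molecule, 4 cuts → 4 fragments:
  295 − 132 = 163 bp
  1438 − 295 = 1143 bp
  1766 − 1438 = 328 bp
  wrap: 2677 − 1766 + 132 = 1043 bp
Sorted largest to smallest: 1143, 1043, 328, 163 bp.

1143, 1043, 328, 163 bp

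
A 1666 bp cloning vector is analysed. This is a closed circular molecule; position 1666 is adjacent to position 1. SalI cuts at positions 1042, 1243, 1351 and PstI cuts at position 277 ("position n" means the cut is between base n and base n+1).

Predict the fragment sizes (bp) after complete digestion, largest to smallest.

Combined cut positions (sorted): 277, 1042, 1243, 1351.
Circular molecule, 4 cuts → 4 fragments:
  1042 − 277 = 765 bp
  1243 − 1042 = 201 bp
  1351 − 1243 = 108 bp
  wrap: 1666 − 1351 + 277 = 592 bp
Sorted largest to smallest: 765, 592, 201, 108 bp.

765, 592, 201, 108 bp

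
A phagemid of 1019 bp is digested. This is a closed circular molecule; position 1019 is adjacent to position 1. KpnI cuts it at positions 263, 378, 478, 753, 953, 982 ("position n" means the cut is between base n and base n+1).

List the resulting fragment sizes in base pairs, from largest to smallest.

Circular molecule, 6 cuts → 6 fragments:
  378 − 263 = 115 bp
  478 − 378 = 100 bp
  753 − 478 = 275 bp
  953 − 753 = 200 bp
  982 − 953 = 29 bp
  wrap: 1019 − 982 + 263 = 300 bp
Sorted largest to smallest: 300, 275, 200, 115, 100, 29 bp.

300, 275, 200, 115, 100, 29 bp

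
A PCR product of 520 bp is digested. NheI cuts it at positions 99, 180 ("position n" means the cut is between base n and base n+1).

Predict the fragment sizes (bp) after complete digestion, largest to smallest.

340, 99, 81 bp

Linear molecule, 2 cuts → 3 fragments:
  99 − 0 = 99 bp
  180 − 99 = 81 bp
  520 − 180 = 340 bp
Sorted largest to smallest: 340, 99, 81 bp.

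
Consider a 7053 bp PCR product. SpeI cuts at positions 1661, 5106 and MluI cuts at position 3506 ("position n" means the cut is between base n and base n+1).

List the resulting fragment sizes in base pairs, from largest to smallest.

Combined cut positions (sorted): 1661, 3506, 5106.
Linear molecule, 3 cuts → 4 fragments:
  1661 − 0 = 1661 bp
  3506 − 1661 = 1845 bp
  5106 − 3506 = 1600 bp
  7053 − 5106 = 1947 bp
Sorted largest to smallest: 1947, 1845, 1661, 1600 bp.

1947, 1845, 1661, 1600 bp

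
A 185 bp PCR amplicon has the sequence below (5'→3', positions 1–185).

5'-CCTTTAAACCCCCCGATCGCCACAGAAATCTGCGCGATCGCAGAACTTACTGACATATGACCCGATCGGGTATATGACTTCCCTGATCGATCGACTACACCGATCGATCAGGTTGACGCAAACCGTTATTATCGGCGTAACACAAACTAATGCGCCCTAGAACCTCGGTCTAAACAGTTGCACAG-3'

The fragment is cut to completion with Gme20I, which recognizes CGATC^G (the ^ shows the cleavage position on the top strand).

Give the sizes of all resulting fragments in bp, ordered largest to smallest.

Gme20I sites (CGATCG) start at positions 14, 35, 63, 88, 101.
Gme20I cuts after base 5 of each site (before the last base), so after positions 18, 39, 67, 92, 105.
Linear molecule, 5 cuts → 6 fragments:
  1–18 → 18 bp
  19–39 → 21 bp
  40–67 → 28 bp
  68–92 → 25 bp
  93–105 → 13 bp
  106–185 → 80 bp
Sorted largest to smallest: 80, 28, 25, 21, 18, 13 bp.

80, 28, 25, 21, 18, 13 bp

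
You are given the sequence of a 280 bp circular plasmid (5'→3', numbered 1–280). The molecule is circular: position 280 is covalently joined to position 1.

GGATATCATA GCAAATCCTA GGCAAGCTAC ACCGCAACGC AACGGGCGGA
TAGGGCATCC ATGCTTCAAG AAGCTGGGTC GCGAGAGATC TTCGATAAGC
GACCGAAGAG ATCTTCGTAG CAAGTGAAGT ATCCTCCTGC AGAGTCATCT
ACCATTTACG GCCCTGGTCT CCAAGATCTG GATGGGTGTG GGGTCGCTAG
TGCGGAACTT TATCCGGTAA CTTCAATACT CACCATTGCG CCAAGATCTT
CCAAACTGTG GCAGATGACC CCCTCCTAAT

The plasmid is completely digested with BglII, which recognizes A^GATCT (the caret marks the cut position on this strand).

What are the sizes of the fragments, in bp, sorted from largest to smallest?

BglII sites (AGATCT) start at positions 86, 109, 174, 244.
BglII cuts after the first base of each site, so after positions 86, 109, 174, 244.
Circular molecule, 4 cuts → 4 fragments:
  87–109 → 23 bp
  110–174 → 65 bp
  175–244 → 70 bp
  245–280 then 1–86 → 36 + 86 = 122 bp
Sorted largest to smallest: 122, 70, 65, 23 bp.

122, 70, 65, 23 bp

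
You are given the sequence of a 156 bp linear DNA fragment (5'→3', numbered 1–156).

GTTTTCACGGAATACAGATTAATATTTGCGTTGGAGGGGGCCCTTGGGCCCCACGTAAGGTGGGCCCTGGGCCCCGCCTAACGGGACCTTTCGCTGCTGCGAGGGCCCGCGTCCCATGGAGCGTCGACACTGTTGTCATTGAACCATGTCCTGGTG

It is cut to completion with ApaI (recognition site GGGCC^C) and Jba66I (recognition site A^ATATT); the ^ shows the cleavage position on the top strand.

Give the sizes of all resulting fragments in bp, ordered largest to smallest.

49, 34, 21, 21, 16, 8, 7 bp

ApaI sites (GGGCCC) start at positions 38, 46, 62, 69, 103.
ApaI cuts after base 5 of each site (before the last base), so after positions 42, 50, 66, 73, 107.
The Jba66I site (AATATT) starts at position 21.
Jba66I cuts after the first base of each site, so after position 21.
Combined cut positions: 21, 42, 50, 66, 73, 107.
Linear molecule, 6 cuts → 7 fragments:
  1–21 → 21 bp
  22–42 → 21 bp
  43–50 → 8 bp
  51–66 → 16 bp
  67–73 → 7 bp
  74–107 → 34 bp
  108–156 → 49 bp
Sorted largest to smallest: 49, 34, 21, 21, 16, 8, 7 bp.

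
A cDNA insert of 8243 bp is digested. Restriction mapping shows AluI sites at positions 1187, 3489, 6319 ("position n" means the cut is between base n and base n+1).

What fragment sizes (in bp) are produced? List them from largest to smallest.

2830, 2302, 1924, 1187 bp

Linear molecule, 3 cuts → 4 fragments:
  1187 − 0 = 1187 bp
  3489 − 1187 = 2302 bp
  6319 − 3489 = 2830 bp
  8243 − 6319 = 1924 bp
Sorted largest to smallest: 2830, 2302, 1924, 1187 bp.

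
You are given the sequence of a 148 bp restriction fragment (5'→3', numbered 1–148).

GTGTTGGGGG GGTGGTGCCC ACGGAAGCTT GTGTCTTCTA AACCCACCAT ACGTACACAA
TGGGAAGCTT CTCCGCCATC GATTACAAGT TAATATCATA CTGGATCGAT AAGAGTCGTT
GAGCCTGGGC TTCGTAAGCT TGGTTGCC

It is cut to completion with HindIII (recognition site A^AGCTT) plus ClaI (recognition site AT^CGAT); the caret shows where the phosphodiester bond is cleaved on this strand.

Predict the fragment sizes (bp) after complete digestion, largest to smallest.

40, 30, 27, 25, 14, 12 bp

HindIII sites (AAGCTT) start at positions 25, 65, 136.
HindIII cuts after the first base of each site, so after positions 25, 65, 136.
ClaI sites (ATCGAT) start at positions 78, 105.
ClaI cuts after base 2 of each site, so after positions 79, 106.
Combined cut positions: 25, 65, 79, 106, 136.
Linear molecule, 5 cuts → 6 fragments:
  1–25 → 25 bp
  26–65 → 40 bp
  66–79 → 14 bp
  80–106 → 27 bp
  107–136 → 30 bp
  137–148 → 12 bp
Sorted largest to smallest: 40, 30, 27, 25, 14, 12 bp.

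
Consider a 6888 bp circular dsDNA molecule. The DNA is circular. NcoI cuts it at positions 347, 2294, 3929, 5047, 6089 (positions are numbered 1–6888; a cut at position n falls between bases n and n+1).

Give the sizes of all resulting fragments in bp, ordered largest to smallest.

Circular molecule, 5 cuts → 5 fragments:
  2294 − 347 = 1947 bp
  3929 − 2294 = 1635 bp
  5047 − 3929 = 1118 bp
  6089 − 5047 = 1042 bp
  wrap: 6888 − 6089 + 347 = 1146 bp
Sorted largest to smallest: 1947, 1635, 1146, 1118, 1042 bp.

1947, 1635, 1146, 1118, 1042 bp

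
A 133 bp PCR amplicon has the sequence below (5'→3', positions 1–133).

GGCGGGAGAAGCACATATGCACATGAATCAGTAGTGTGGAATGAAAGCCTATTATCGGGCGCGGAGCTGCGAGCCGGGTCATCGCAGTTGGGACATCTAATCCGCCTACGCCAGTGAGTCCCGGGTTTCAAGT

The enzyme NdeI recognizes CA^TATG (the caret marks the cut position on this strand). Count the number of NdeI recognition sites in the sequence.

CATATG occurs starting at position 14.
NdeI cuts at 1 site.

1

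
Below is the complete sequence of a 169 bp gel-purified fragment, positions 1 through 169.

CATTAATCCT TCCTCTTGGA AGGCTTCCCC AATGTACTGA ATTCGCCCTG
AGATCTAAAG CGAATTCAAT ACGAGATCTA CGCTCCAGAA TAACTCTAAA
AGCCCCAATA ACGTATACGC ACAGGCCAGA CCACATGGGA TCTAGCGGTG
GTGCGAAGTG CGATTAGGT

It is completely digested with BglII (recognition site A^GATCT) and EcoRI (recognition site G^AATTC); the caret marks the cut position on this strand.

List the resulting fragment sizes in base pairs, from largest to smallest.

BglII sites (AGATCT) start at positions 51, 74.
BglII cuts after the first base of each site, so after positions 51, 74.
EcoRI sites (GAATTC) start at positions 39, 62.
EcoRI cuts after the first base of each site, so after positions 39, 62.
Combined cut positions: 39, 51, 62, 74.
Linear molecule, 4 cuts → 5 fragments:
  1–39 → 39 bp
  40–51 → 12 bp
  52–62 → 11 bp
  63–74 → 12 bp
  75–169 → 95 bp
Sorted largest to smallest: 95, 39, 12, 12, 11 bp.

95, 39, 12, 12, 11 bp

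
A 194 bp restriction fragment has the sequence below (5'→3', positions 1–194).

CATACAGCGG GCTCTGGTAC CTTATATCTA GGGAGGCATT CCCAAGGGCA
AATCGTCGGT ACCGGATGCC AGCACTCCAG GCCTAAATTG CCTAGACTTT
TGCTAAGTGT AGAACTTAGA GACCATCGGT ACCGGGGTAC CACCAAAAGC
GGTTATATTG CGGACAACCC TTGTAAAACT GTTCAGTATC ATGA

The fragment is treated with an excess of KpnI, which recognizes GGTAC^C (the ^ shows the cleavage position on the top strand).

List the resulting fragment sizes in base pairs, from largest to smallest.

70, 54, 42, 20, 8 bp

KpnI sites (GGTACC) start at positions 16, 58, 128, 136.
KpnI cuts after base 5 of each site (before the last base), so after positions 20, 62, 132, 140.
Linear molecule, 4 cuts → 5 fragments:
  1–20 → 20 bp
  21–62 → 42 bp
  63–132 → 70 bp
  133–140 → 8 bp
  141–194 → 54 bp
Sorted largest to smallest: 70, 54, 42, 20, 8 bp.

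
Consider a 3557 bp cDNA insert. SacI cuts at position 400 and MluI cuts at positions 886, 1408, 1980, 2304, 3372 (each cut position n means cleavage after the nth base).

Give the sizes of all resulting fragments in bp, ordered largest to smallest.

1068, 572, 522, 486, 400, 324, 185 bp

Combined cut positions (sorted): 400, 886, 1408, 1980, 2304, 3372.
Linear molecule, 6 cuts → 7 fragments:
  400 − 0 = 400 bp
  886 − 400 = 486 bp
  1408 − 886 = 522 bp
  1980 − 1408 = 572 bp
  2304 − 1980 = 324 bp
  3372 − 2304 = 1068 bp
  3557 − 3372 = 185 bp
Sorted largest to smallest: 1068, 572, 522, 486, 400, 324, 185 bp.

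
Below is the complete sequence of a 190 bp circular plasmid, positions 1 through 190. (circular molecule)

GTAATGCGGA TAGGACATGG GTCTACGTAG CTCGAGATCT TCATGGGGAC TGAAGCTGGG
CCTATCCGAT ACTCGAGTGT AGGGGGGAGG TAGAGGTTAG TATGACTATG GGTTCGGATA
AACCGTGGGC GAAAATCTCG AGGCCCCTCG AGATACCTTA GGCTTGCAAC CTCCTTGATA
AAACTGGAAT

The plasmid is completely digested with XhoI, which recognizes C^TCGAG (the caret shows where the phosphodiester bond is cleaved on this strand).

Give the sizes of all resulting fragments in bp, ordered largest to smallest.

XhoI sites (CTCGAG) start at positions 31, 72, 137, 147.
XhoI cuts after the first base of each site, so after positions 31, 72, 137, 147.
Circular molecule, 4 cuts → 4 fragments:
  32–72 → 41 bp
  73–137 → 65 bp
  138–147 → 10 bp
  148–190 then 1–31 → 43 + 31 = 74 bp
Sorted largest to smallest: 74, 65, 41, 10 bp.

74, 65, 41, 10 bp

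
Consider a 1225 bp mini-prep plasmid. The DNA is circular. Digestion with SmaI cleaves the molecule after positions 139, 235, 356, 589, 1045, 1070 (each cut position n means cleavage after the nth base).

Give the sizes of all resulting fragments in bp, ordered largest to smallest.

456, 294, 233, 121, 96, 25 bp

Circular molecule, 6 cuts → 6 fragments:
  235 − 139 = 96 bp
  356 − 235 = 121 bp
  589 − 356 = 233 bp
  1045 − 589 = 456 bp
  1070 − 1045 = 25 bp
  wrap: 1225 − 1070 + 139 = 294 bp
Sorted largest to smallest: 456, 294, 233, 121, 96, 25 bp.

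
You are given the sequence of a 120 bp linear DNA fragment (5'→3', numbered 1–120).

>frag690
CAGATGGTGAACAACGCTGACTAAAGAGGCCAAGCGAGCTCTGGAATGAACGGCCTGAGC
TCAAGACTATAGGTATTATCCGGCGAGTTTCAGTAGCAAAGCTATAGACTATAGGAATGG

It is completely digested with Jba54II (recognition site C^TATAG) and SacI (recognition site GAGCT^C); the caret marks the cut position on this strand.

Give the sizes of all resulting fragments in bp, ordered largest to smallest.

40, 35, 21, 11, 7, 6 bp

Jba54II sites (CTATAG) start at positions 67, 102, 109.
Jba54II cuts after the first base of each site, so after positions 67, 102, 109.
SacI sites (GAGCTC) start at positions 36, 57.
SacI cuts after base 5 of each site (before the last base), so after positions 40, 61.
Combined cut positions: 40, 61, 67, 102, 109.
Linear molecule, 5 cuts → 6 fragments:
  1–40 → 40 bp
  41–61 → 21 bp
  62–67 → 6 bp
  68–102 → 35 bp
  103–109 → 7 bp
  110–120 → 11 bp
Sorted largest to smallest: 40, 35, 21, 11, 7, 6 bp.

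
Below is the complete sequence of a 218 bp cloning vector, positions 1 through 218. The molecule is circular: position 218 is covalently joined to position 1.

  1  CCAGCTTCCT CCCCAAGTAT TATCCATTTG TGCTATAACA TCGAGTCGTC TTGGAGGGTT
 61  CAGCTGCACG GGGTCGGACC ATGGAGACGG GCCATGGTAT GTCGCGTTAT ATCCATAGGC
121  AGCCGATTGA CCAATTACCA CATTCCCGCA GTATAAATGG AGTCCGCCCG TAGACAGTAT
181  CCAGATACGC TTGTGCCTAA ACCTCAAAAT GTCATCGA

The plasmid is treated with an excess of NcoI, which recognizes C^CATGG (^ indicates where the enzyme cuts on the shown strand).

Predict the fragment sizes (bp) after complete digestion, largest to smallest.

NcoI sites (CCATGG) start at positions 79, 92.
NcoI cuts after the first base of each site, so after positions 79, 92.
Circular molecule, 2 cuts → 2 fragments:
  80–92 → 13 bp
  93–218 then 1–79 → 126 + 79 = 205 bp
Sorted largest to smallest: 205, 13 bp.

205, 13 bp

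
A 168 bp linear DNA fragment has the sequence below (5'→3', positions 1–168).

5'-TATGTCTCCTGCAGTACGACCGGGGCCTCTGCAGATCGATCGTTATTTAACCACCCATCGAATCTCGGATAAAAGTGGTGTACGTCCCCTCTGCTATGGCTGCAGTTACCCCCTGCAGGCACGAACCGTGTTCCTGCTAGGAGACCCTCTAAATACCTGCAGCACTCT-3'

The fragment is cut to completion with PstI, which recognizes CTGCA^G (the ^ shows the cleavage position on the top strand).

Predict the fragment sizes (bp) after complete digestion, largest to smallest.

71, 44, 20, 13, 13, 7 bp

PstI sites (CTGCAG) start at positions 9, 29, 100, 113, 157.
PstI cuts after base 5 of each site (before the last base), so after positions 13, 33, 104, 117, 161.
Linear molecule, 5 cuts → 6 fragments:
  1–13 → 13 bp
  14–33 → 20 bp
  34–104 → 71 bp
  105–117 → 13 bp
  118–161 → 44 bp
  162–168 → 7 bp
Sorted largest to smallest: 71, 44, 20, 13, 13, 7 bp.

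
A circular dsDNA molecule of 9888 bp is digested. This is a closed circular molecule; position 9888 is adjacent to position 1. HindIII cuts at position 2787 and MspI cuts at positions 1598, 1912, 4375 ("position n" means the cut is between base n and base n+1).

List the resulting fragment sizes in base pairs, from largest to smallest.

7111, 1588, 875, 314 bp

Combined cut positions (sorted): 1598, 1912, 2787, 4375.
Circular molecule, 4 cuts → 4 fragments:
  1912 − 1598 = 314 bp
  2787 − 1912 = 875 bp
  4375 − 2787 = 1588 bp
  wrap: 9888 − 4375 + 1598 = 7111 bp
Sorted largest to smallest: 7111, 1588, 875, 314 bp.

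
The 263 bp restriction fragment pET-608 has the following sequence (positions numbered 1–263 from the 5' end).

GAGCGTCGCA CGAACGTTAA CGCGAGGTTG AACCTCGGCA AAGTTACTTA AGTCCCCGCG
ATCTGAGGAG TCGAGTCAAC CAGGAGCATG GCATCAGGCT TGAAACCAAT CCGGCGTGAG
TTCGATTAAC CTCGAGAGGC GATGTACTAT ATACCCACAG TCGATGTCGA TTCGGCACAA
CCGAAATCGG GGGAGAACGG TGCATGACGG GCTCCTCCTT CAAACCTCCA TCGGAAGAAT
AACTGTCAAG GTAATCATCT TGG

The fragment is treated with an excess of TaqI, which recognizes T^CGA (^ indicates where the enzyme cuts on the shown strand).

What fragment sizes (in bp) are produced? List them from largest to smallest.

96, 71, 51, 29, 10, 6 bp

TaqI sites (TCGA) start at positions 71, 122, 132, 161, 167.
TaqI cuts after the first base of each site, so after positions 71, 122, 132, 161, 167.
Linear molecule, 5 cuts → 6 fragments:
  1–71 → 71 bp
  72–122 → 51 bp
  123–132 → 10 bp
  133–161 → 29 bp
  162–167 → 6 bp
  168–263 → 96 bp
Sorted largest to smallest: 96, 71, 51, 29, 10, 6 bp.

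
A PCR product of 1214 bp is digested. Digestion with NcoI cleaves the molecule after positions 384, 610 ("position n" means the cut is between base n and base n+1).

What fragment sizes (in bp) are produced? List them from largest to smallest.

604, 384, 226 bp

Linear molecule, 2 cuts → 3 fragments:
  384 − 0 = 384 bp
  610 − 384 = 226 bp
  1214 − 610 = 604 bp
Sorted largest to smallest: 604, 384, 226 bp.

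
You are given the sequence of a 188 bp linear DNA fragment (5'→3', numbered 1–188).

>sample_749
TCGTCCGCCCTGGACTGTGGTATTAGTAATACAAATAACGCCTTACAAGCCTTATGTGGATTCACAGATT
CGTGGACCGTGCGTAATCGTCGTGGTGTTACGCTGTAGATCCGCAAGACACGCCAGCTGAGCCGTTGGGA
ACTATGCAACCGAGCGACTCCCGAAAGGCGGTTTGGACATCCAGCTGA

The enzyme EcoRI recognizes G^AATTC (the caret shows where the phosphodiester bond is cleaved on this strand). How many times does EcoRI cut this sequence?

No occurrence of GAATTC is present in the sequence.
EcoRI does not cut: 0 sites.

0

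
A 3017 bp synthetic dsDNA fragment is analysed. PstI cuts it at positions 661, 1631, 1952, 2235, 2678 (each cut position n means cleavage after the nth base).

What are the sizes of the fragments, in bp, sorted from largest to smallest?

970, 661, 443, 339, 321, 283 bp

Linear molecule, 5 cuts → 6 fragments:
  661 − 0 = 661 bp
  1631 − 661 = 970 bp
  1952 − 1631 = 321 bp
  2235 − 1952 = 283 bp
  2678 − 2235 = 443 bp
  3017 − 2678 = 339 bp
Sorted largest to smallest: 970, 661, 443, 339, 321, 283 bp.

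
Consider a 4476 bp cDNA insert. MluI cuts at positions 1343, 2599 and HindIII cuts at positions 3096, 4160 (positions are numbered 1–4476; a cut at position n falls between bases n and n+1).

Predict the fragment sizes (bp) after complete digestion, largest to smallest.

Combined cut positions (sorted): 1343, 2599, 3096, 4160.
Linear molecule, 4 cuts → 5 fragments:
  1343 − 0 = 1343 bp
  2599 − 1343 = 1256 bp
  3096 − 2599 = 497 bp
  4160 − 3096 = 1064 bp
  4476 − 4160 = 316 bp
Sorted largest to smallest: 1343, 1256, 1064, 497, 316 bp.

1343, 1256, 1064, 497, 316 bp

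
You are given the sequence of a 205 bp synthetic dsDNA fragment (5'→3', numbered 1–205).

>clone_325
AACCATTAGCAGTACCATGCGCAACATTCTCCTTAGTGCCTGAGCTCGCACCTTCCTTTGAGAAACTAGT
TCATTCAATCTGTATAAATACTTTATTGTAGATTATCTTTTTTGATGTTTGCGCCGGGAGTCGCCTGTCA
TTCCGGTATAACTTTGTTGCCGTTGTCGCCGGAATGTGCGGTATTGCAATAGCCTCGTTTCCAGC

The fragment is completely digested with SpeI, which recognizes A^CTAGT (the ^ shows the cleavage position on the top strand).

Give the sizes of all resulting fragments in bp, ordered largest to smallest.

140, 65 bp

The SpeI site (ACTAGT) starts at position 65.
SpeI cuts after the first base of each site, so after position 65.
Linear molecule, 1 cut → 2 fragments:
  1–65 → 65 bp
  66–205 → 140 bp
Sorted largest to smallest: 140, 65 bp.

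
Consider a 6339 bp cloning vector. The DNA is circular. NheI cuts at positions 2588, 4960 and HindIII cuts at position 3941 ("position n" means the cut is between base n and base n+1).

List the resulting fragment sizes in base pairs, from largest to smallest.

3967, 1353, 1019 bp

Combined cut positions (sorted): 2588, 3941, 4960.
Circular molecule, 3 cuts → 3 fragments:
  3941 − 2588 = 1353 bp
  4960 − 3941 = 1019 bp
  wrap: 6339 − 4960 + 2588 = 3967 bp
Sorted largest to smallest: 3967, 1353, 1019 bp.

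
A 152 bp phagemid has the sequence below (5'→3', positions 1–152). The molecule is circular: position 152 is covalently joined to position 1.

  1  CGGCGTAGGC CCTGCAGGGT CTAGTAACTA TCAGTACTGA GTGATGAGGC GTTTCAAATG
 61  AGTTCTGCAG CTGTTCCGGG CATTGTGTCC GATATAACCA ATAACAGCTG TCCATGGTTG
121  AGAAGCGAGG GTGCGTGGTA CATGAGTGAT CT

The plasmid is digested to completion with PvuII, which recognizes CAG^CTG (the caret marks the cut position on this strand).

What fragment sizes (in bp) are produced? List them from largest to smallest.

115, 37 bp

PvuII sites (CAGCTG) start at positions 68, 105.
PvuII cuts after base 3 of each site, so after positions 70, 107.
Circular molecule, 2 cuts → 2 fragments:
  71–107 → 37 bp
  108–152 then 1–70 → 45 + 70 = 115 bp
Sorted largest to smallest: 115, 37 bp.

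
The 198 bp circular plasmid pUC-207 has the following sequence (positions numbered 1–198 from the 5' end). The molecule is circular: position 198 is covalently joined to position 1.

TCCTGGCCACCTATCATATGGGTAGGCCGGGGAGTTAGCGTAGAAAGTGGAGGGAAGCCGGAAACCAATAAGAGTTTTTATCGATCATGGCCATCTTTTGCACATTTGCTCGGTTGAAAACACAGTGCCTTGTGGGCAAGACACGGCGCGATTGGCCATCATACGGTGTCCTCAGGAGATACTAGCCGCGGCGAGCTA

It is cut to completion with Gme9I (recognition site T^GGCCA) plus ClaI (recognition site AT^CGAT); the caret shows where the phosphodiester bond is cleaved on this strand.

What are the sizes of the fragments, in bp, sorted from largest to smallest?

77, 65, 49, 7 bp

Gme9I sites (TGGCCA) start at positions 4, 88, 153.
Gme9I cuts after the first base of each site, so after positions 4, 88, 153.
The ClaI site (ATCGAT) starts at position 80.
ClaI cuts after base 2 of each site, so after position 81.
Combined cut positions: 4, 81, 88, 153.
Circular molecule, 4 cuts → 4 fragments:
  5–81 → 77 bp
  82–88 → 7 bp
  89–153 → 65 bp
  154–198 then 1–4 → 45 + 4 = 49 bp
Sorted largest to smallest: 77, 65, 49, 7 bp.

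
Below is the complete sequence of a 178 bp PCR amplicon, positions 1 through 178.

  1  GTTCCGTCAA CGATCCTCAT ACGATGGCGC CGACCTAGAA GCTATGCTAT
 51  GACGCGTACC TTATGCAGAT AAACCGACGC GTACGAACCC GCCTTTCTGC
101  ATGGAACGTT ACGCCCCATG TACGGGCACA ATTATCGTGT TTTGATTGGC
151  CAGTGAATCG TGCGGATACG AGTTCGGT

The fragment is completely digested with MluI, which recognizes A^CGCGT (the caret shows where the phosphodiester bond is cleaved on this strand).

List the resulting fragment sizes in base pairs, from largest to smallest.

MluI sites (ACGCGT) start at positions 52, 77.
MluI cuts after the first base of each site, so after positions 52, 77.
Linear molecule, 2 cuts → 3 fragments:
  1–52 → 52 bp
  53–77 → 25 bp
  78–178 → 101 bp
Sorted largest to smallest: 101, 52, 25 bp.

101, 52, 25 bp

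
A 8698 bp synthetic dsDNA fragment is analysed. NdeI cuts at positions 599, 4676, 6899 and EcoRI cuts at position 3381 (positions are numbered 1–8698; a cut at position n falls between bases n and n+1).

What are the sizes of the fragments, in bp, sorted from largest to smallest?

2782, 2223, 1799, 1295, 599 bp

Combined cut positions (sorted): 599, 3381, 4676, 6899.
Linear molecule, 4 cuts → 5 fragments:
  599 − 0 = 599 bp
  3381 − 599 = 2782 bp
  4676 − 3381 = 1295 bp
  6899 − 4676 = 2223 bp
  8698 − 6899 = 1799 bp
Sorted largest to smallest: 2782, 2223, 1799, 1295, 599 bp.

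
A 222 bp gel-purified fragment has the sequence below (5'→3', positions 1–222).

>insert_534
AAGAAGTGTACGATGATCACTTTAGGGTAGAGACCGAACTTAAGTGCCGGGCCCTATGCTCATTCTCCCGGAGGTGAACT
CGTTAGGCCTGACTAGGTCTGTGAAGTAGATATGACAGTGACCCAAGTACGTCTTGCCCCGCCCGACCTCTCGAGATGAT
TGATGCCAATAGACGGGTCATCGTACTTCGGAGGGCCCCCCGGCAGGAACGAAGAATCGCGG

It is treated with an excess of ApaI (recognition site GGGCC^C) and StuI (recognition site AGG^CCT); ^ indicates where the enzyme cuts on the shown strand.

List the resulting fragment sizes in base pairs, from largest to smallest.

ApaI sites (GGGCCC) start at positions 49, 193.
ApaI cuts after base 5 of each site (before the last base), so after positions 53, 197.
The StuI site (AGGCCT) starts at position 85.
StuI cuts after base 3 of each site, so after position 87.
Combined cut positions: 53, 87, 197.
Linear molecule, 3 cuts → 4 fragments:
  1–53 → 53 bp
  54–87 → 34 bp
  88–197 → 110 bp
  198–222 → 25 bp
Sorted largest to smallest: 110, 53, 34, 25 bp.

110, 53, 34, 25 bp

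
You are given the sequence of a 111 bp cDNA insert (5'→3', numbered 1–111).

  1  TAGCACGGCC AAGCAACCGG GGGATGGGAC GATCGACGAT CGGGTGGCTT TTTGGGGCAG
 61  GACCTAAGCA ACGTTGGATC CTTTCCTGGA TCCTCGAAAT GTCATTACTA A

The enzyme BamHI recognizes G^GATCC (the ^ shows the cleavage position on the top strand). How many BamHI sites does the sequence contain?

GGATCC occurs starting at positions 76, 88.
BamHI cuts at 2 sites.

2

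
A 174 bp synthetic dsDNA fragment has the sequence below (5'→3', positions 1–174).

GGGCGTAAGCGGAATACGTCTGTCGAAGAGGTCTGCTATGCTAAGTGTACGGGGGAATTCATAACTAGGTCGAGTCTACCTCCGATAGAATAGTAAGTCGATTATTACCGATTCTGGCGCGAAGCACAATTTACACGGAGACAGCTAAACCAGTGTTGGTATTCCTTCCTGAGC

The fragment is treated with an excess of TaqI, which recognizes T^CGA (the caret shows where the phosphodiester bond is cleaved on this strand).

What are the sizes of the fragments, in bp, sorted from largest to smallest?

TaqI sites (TCGA) start at positions 23, 70, 98.
TaqI cuts after the first base of each site, so after positions 23, 70, 98.
Linear molecule, 3 cuts → 4 fragments:
  1–23 → 23 bp
  24–70 → 47 bp
  71–98 → 28 bp
  99–174 → 76 bp
Sorted largest to smallest: 76, 47, 28, 23 bp.

76, 47, 28, 23 bp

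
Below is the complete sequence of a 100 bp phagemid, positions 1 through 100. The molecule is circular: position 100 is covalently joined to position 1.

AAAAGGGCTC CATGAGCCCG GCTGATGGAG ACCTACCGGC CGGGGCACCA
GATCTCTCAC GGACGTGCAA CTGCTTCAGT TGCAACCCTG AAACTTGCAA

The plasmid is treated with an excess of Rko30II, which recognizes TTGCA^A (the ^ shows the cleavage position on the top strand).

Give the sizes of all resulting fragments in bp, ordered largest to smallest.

Rko30II sites (TTGCAA) start at positions 80, 95.
Rko30II cuts after base 5 of each site (before the last base), so after positions 84, 99.
Circular molecule, 2 cuts → 2 fragments:
  85–99 → 15 bp
  100–100 then 1–84 → 1 + 84 = 85 bp
Sorted largest to smallest: 85, 15 bp.

85, 15 bp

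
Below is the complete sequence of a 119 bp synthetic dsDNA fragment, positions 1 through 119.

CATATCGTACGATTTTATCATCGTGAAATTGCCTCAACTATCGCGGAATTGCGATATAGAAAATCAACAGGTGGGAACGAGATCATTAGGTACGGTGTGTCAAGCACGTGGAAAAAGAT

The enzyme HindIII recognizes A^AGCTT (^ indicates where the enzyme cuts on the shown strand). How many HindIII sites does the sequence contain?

0

No occurrence of AAGCTT is present in the sequence.
HindIII does not cut: 0 sites.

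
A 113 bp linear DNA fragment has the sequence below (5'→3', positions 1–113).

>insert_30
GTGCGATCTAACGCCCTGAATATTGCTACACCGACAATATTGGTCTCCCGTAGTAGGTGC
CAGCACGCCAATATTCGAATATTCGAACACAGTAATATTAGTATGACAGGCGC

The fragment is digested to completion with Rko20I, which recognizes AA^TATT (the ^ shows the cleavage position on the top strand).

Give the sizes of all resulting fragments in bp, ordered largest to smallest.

Rko20I sites (AATATT) start at positions 19, 36, 70, 78, 94.
Rko20I cuts after base 2 of each site, so after positions 20, 37, 71, 79, 95.
Linear molecule, 5 cuts → 6 fragments:
  1–20 → 20 bp
  21–37 → 17 bp
  38–71 → 34 bp
  72–79 → 8 bp
  80–95 → 16 bp
  96–113 → 18 bp
Sorted largest to smallest: 34, 20, 18, 17, 16, 8 bp.

34, 20, 18, 17, 16, 8 bp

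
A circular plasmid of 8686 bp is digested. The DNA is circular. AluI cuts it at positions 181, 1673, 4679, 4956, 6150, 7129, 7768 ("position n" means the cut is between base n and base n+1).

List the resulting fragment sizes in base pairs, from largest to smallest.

3006, 1492, 1194, 1099, 979, 639, 277 bp

Circular molecule, 7 cuts → 7 fragments:
  1673 − 181 = 1492 bp
  4679 − 1673 = 3006 bp
  4956 − 4679 = 277 bp
  6150 − 4956 = 1194 bp
  7129 − 6150 = 979 bp
  7768 − 7129 = 639 bp
  wrap: 8686 − 7768 + 181 = 1099 bp
Sorted largest to smallest: 3006, 1492, 1194, 1099, 979, 639, 277 bp.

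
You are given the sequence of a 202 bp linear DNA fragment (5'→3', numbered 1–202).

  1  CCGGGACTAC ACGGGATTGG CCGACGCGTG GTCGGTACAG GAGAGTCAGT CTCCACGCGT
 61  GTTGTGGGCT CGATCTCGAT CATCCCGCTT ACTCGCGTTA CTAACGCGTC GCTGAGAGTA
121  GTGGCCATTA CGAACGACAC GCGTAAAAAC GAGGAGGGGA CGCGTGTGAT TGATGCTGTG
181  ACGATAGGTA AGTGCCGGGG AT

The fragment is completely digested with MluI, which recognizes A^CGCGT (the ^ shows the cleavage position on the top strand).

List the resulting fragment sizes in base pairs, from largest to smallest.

MluI sites (ACGCGT) start at positions 24, 55, 104, 139, 160.
MluI cuts after the first base of each site, so after positions 24, 55, 104, 139, 160.
Linear molecule, 5 cuts → 6 fragments:
  1–24 → 24 bp
  25–55 → 31 bp
  56–104 → 49 bp
  105–139 → 35 bp
  140–160 → 21 bp
  161–202 → 42 bp
Sorted largest to smallest: 49, 42, 35, 31, 24, 21 bp.

49, 42, 35, 31, 24, 21 bp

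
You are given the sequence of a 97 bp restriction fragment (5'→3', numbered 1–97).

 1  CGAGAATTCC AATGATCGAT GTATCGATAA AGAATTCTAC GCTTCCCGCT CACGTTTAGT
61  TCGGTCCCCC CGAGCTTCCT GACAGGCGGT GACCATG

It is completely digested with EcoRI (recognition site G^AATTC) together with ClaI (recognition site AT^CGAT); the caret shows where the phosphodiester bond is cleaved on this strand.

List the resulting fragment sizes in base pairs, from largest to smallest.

EcoRI sites (GAATTC) start at positions 4, 32.
EcoRI cuts after the first base of each site, so after positions 4, 32.
ClaI sites (ATCGAT) start at positions 15, 23.
ClaI cuts after base 2 of each site, so after positions 16, 24.
Combined cut positions: 4, 16, 24, 32.
Linear molecule, 4 cuts → 5 fragments:
  1–4 → 4 bp
  5–16 → 12 bp
  17–24 → 8 bp
  25–32 → 8 bp
  33–97 → 65 bp
Sorted largest to smallest: 65, 12, 8, 8, 4 bp.

65, 12, 8, 8, 4 bp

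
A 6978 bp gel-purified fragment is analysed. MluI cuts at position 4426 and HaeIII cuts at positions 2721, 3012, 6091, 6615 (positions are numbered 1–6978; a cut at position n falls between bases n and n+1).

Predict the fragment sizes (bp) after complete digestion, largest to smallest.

Combined cut positions (sorted): 2721, 3012, 4426, 6091, 6615.
Linear molecule, 5 cuts → 6 fragments:
  2721 − 0 = 2721 bp
  3012 − 2721 = 291 bp
  4426 − 3012 = 1414 bp
  6091 − 4426 = 1665 bp
  6615 − 6091 = 524 bp
  6978 − 6615 = 363 bp
Sorted largest to smallest: 2721, 1665, 1414, 524, 363, 291 bp.

2721, 1665, 1414, 524, 363, 291 bp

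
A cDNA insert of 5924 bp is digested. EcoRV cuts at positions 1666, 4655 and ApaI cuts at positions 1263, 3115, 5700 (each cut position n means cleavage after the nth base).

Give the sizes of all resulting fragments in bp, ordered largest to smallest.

1540, 1449, 1263, 1045, 403, 224 bp

Combined cut positions (sorted): 1263, 1666, 3115, 4655, 5700.
Linear molecule, 5 cuts → 6 fragments:
  1263 − 0 = 1263 bp
  1666 − 1263 = 403 bp
  3115 − 1666 = 1449 bp
  4655 − 3115 = 1540 bp
  5700 − 4655 = 1045 bp
  5924 − 5700 = 224 bp
Sorted largest to smallest: 1540, 1449, 1263, 1045, 403, 224 bp.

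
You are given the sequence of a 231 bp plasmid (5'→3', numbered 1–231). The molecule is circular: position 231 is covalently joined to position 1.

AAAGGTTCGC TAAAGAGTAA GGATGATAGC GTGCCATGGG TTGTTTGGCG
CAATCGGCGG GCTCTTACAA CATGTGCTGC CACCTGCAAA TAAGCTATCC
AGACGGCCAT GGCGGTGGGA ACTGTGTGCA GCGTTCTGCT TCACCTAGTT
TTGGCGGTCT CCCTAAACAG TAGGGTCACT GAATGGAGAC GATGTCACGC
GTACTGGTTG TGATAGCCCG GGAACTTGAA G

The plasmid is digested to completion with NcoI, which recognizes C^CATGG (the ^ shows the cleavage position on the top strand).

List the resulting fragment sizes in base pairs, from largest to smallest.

158, 73 bp

NcoI sites (CCATGG) start at positions 34, 107.
NcoI cuts after the first base of each site, so after positions 34, 107.
Circular molecule, 2 cuts → 2 fragments:
  35–107 → 73 bp
  108–231 then 1–34 → 124 + 34 = 158 bp
Sorted largest to smallest: 158, 73 bp.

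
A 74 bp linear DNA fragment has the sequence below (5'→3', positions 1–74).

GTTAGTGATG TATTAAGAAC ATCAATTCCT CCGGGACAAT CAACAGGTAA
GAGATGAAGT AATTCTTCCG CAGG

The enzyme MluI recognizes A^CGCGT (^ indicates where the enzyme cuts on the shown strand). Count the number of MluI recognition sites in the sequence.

No occurrence of ACGCGT is present in the sequence.
MluI does not cut: 0 sites.

0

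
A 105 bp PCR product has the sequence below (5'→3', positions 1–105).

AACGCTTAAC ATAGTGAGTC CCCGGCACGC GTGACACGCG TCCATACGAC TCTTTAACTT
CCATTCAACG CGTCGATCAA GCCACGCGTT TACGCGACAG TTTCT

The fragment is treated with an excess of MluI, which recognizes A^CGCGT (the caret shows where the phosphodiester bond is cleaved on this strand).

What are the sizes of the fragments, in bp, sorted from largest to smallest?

MluI sites (ACGCGT) start at positions 27, 36, 68, 84.
MluI cuts after the first base of each site, so after positions 27, 36, 68, 84.
Linear molecule, 4 cuts → 5 fragments:
  1–27 → 27 bp
  28–36 → 9 bp
  37–68 → 32 bp
  69–84 → 16 bp
  85–105 → 21 bp
Sorted largest to smallest: 32, 27, 21, 16, 9 bp.

32, 27, 21, 16, 9 bp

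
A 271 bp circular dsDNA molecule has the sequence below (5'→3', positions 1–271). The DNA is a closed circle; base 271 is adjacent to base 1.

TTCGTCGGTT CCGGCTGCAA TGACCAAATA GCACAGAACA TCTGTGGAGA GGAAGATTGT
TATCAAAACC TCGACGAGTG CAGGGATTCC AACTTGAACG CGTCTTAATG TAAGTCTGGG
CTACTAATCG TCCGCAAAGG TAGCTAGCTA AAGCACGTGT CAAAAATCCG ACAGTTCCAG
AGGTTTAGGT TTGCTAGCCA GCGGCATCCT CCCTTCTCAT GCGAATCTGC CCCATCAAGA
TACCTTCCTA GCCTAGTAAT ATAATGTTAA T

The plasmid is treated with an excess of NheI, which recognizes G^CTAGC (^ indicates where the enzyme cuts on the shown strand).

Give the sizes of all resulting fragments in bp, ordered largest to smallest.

221, 50 bp

NheI sites (GCTAGC) start at positions 143, 193.
NheI cuts after the first base of each site, so after positions 143, 193.
Circular molecule, 2 cuts → 2 fragments:
  144–193 → 50 bp
  194–271 then 1–143 → 78 + 143 = 221 bp
Sorted largest to smallest: 221, 50 bp.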